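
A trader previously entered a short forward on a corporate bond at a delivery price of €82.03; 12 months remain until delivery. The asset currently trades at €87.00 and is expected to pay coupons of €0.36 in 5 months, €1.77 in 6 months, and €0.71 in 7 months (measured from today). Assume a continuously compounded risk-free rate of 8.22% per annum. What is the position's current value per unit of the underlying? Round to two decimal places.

-€8.72

PV(remaining coupons) I = 0.36·e^(−0.0822·5/12) + 1.77·e^(−0.0822·6/12) + 0.71·e^(−0.0822·7/12) = 2.7234
Current forward F = (S − I)·e^(rT) = (87.00 − 2.7234)·e^(0.0822·12/12) = 84.2766 × 1.085673 = 91.4968
Value (long) = (F − K)·e^(−rT) = (91.4968 − 82.03) × 0.921088 = 8.7198
Short position value = −(long value) = -€8.72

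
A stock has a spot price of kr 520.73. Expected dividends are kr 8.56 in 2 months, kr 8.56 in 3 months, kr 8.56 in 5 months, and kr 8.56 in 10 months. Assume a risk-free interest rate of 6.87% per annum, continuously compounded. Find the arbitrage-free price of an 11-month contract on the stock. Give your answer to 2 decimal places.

PV(dividends) I = 8.56·e^(−0.0687·2/12) + 8.56·e^(−0.0687·3/12) + 8.56·e^(−0.0687·5/12) + 8.56·e^(−0.0687·10/12)
I = 8.4625 + 8.4142 + 8.3184 + 8.0837 = 33.2788
F = (S − I)·e^(rT) = (520.73 − 33.2788) · e^(0.0687·11/12)
= 487.4512 · e^0.062975 = 487.4512 × 1.065000 = kr 519.14

kr 519.14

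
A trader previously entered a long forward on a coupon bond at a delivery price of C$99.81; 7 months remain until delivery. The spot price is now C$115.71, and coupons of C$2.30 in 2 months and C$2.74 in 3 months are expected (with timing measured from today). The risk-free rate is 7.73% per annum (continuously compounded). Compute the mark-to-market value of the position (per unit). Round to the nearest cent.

PV(remaining coupons) I = 2.30·e^(−0.0773·2/12) + 2.74·e^(−0.0773·3/12) = 4.9581
Current forward F = (S − I)·e^(rT) = (115.71 − 4.9581)·e^(0.0773·7/12) = 110.7519 × 1.046124 = 115.8602
Value (long) = (F − K)·e^(−rT) = (115.8602 − 99.81) × 0.955910 = 15.3425
Value = C$15.34

C$15.34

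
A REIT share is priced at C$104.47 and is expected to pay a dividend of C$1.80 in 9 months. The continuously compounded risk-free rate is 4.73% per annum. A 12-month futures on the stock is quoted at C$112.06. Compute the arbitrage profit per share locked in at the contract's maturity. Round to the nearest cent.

PV(dividends) I = 1.80·e^(−0.0473·9/12) = 1.7373
Fair futures F* = (S − I)·e^(rT) = (104.47 − 1.7373)·e^0.047300 = 102.7327 × 1.048436 = 107.7087
Market C$112.06 > fair 107.7087: forward overpriced → cash-and-carry (borrow at r, buy the stock and collect the dividends, short the forward).
Profit at T = |F_mkt − F*| = |112.06 − 107.7087| = C$4.35 per share

C$4.35 per share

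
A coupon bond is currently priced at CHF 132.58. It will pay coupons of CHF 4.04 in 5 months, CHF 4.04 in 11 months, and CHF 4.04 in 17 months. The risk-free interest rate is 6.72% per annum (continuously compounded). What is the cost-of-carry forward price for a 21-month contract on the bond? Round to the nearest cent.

CHF 136.30

PV(coupons) I = 4.04·e^(−0.0672·5/12) + 4.04·e^(−0.0672·11/12) + 4.04·e^(−0.0672·17/12)
I = 3.9284 + 3.7986 + 3.6731 = 11.4001
F = (S − I)·e^(rT) = (132.58 − 11.4001) · e^(0.0672·21/12)
= 121.1799 · e^0.117600 = 121.1799 × 1.124794 = CHF 136.30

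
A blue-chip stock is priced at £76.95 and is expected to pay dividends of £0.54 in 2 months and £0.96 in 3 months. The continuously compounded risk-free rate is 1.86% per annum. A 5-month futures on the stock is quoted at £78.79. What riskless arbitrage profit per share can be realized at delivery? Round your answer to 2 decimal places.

PV(dividends) I = 0.54·e^(−0.0186·2/12) + 0.96·e^(−0.0186·3/12) = 1.4939
Fair futures F* = (S − I)·e^(rT) = (76.95 − 1.4939)·e^0.007750 = 75.4561 × 1.007780 = 76.0431
Market £78.79 > fair 76.0431: forward overpriced → cash-and-carry (borrow at r, buy the stock and collect the dividends, short the forward).
Profit at T = |F_mkt − F*| = |78.79 − 76.0431| = £2.75 per share

£2.75 per share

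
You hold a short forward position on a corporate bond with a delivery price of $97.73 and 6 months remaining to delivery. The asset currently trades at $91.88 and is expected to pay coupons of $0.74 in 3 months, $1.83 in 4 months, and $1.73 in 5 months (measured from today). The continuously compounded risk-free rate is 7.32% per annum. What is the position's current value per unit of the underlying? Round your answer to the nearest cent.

$6.53

PV(remaining coupons) I = 0.74·e^(−0.0732·3/12) + 1.83·e^(−0.0732·4/12) + 1.73·e^(−0.0732·5/12) = 4.1905
Current forward F = (S − I)·e^(rT) = (91.88 − 4.1905)·e^(0.0732·6/12) = 87.6895 × 1.037278 = 90.9584
Value (long) = (F − K)·e^(−rT) = (90.9584 − 97.73) × 0.964062 = -6.5282
Short position value = −(long value) = $6.53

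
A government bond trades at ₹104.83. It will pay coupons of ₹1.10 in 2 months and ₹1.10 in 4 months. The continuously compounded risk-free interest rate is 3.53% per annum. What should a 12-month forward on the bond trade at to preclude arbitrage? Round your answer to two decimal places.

₹106.34

PV(coupons) I = 1.10·e^(−0.0353·2/12) + 1.10·e^(−0.0353·4/12)
I = 1.0935 + 1.0871 = 2.1806
F = (S − I)·e^(rT) = (104.83 − 2.1806) · e^(0.0353·12/12)
= 102.6494 · e^0.035300 = 102.6494 × 1.035930 = ₹106.34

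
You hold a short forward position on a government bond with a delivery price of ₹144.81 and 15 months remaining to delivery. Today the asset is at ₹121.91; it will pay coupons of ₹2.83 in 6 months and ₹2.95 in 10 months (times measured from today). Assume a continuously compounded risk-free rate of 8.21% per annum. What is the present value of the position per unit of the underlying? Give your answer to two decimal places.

₹14.25

PV(remaining coupons) I = 2.83·e^(−0.0821·6/12) + 2.95·e^(−0.0821·10/12) = 5.4711
Current forward F = (S − I)·e^(rT) = (121.91 − 5.4711)·e^(0.0821·15/12) = 116.4389 × 1.108076 = 129.0232
Value (long) = (F − K)·e^(−rT) = (129.0232 − 144.81) × 0.902465 = -14.2470
Short position value = −(long value) = ₹14.25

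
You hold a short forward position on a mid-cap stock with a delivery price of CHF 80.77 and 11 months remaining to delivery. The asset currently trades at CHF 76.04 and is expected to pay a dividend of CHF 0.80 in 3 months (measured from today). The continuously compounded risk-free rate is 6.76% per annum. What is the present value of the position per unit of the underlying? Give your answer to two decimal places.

CHF 0.66

PV(remaining dividends) I = 0.80·e^(−0.0676·3/12) = 0.7866
Current forward F = (S − I)·e^(rT) = (76.04 − 0.7866)·e^(0.0676·11/12) = 75.2534 × 1.063927 = 80.0641
Value (long) = (F − K)·e^(−rT) = (80.0641 − 80.77) × 0.939914 = -0.6635
Short position value = −(long value) = CHF 0.66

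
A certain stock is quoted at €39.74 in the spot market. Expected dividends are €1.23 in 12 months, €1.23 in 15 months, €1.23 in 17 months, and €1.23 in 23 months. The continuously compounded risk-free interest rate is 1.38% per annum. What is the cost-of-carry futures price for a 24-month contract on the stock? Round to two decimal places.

PV(dividends) I = 1.23·e^(−0.0138·12/12) + 1.23·e^(−0.0138·15/12) + 1.23·e^(−0.0138·17/12) + 1.23·e^(−0.0138·23/12)
I = 1.2131 + 1.2090 + 1.2062 + 1.1979 = 4.8262
F = (S − I)·e^(rT) = (39.74 − 4.8262) · e^(0.0138·24/12)
= 34.9138 · e^0.027600 = 34.9138 × 1.027984 = €35.89

€35.89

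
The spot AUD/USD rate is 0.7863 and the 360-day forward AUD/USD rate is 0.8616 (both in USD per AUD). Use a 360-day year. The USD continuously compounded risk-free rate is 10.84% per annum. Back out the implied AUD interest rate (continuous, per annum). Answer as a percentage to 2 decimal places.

1.69%

F = S·e^((r_USD − r_AUD)T) ⇒ r_AUD = r_USD − ln(F/S)/T
ln(0.8616/0.7863) = 0.091453; /(360/360) = 0.091453
r_AUD = 0.1084 − 0.091453 = 0.016947
r_AUD = 1.69%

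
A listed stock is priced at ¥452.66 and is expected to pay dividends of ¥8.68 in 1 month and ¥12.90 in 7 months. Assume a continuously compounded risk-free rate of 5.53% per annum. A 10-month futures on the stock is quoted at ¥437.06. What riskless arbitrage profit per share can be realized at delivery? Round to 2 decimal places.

PV(dividends) I = 8.68·e^(−0.0553·1/12) + 12.90·e^(−0.0553·7/12) = 21.1306
Fair futures F* = (S − I)·e^(rT) = (452.66 − 21.1306)·e^0.046083 = 431.5294 × 1.047161 = 451.8808
Market ¥437.06 < fair 451.8808: forward underpriced → reverse cash-and-carry (short the stock, invest proceeds at r, pay the dividends, go long the forward).
Profit at T = |F_mkt − F*| = |437.06 − 451.8808| = ¥14.82 per share

¥14.82 per share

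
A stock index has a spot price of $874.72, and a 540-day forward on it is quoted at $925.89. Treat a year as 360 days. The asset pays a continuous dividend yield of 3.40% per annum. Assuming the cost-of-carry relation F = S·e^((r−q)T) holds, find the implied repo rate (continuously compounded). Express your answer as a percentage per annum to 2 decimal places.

From F = S·e^((r−q)T): (r − q) = ln(F/S)/T
ln(925.89/874.72) = ln(1.058499) = 0.056852
(r − q) = 0.056852 / (540/360) = 0.037901
r = ln(F/S)/T + q = 0.037901 + 0.0340 = 0.071901
r = 7.19%

7.19%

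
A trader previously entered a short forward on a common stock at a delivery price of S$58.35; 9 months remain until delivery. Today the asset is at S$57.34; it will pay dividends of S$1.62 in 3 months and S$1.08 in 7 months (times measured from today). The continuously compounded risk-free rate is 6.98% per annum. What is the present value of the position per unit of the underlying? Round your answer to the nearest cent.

S$0.66

PV(remaining dividends) I = 1.62·e^(−0.0698·3/12) + 1.08·e^(−0.0698·7/12) = 2.6289
Current forward F = (S − I)·e^(rT) = (57.34 − 2.6289)·e^(0.0698·9/12) = 54.7111 × 1.053744 = 57.6515
Value (long) = (F − K)·e^(−rT) = (57.6515 − 58.35) × 0.948997 = -0.6629
Short position value = −(long value) = S$0.66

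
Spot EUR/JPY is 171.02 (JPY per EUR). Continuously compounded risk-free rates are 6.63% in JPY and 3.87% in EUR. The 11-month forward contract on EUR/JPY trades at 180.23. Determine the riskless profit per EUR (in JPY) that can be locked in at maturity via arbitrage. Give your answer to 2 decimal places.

Fair forward: F* = S·e^(carry·T), with carry = (r_JPY − r_EUR) = 0.0663 − 0.0387 = 0.0276
F* = 171.02 · e^(0.0276 × 11/12) = 171.02 · e^0.025300 = 171.02 × 1.025623 = 175.4020
Market 180.23 > fair 175.4020: forward overpriced → cash-and-carry (buy spot, short the forward).
At maturity, profit = |F_mkt − F*| = |180.23 − 175.4020| = 4.83 per EUR (in JPY)

4.83 per EUR (in JPY)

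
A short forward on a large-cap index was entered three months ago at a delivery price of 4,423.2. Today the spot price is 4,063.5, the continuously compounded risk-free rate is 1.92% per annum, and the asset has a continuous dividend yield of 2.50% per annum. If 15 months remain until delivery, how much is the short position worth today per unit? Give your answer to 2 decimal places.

379.83

Current fair forward for the remaining 15 months: F = S·e^((r − q)·T), (r − q) = 0.0192 − 0.0250 = -0.0058
F = 4063.5 · e^(-0.0058 × 15/12) = 4063.5 × 0.99277622 = 4034.1462
Value of long forward = (F − K)·e^(−rT) = (4034.1462 − 4423.2) · e^(−0.0192·15/12)
= -389.0538 × 0.97628571 = -379.83
Short position value = −(long value) = 379.83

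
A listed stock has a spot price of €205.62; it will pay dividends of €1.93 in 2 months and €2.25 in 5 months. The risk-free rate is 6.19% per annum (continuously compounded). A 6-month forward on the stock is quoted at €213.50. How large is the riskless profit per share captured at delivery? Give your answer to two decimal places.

PV(dividends) I = 1.93·e^(−0.0619·2/12) + 2.25·e^(−0.0619·5/12) = 4.1029
Fair forward F* = (S − I)·e^(rT) = (205.62 − 4.1029)·e^0.030950 = 201.5171 × 1.031434 = 207.8516
Market €213.50 > fair 207.8516: forward overpriced → cash-and-carry (borrow at r, buy the stock and collect the dividends, short the forward).
Profit at T = |F_mkt − F*| = |213.50 − 207.8516| = €5.65 per share

€5.65 per share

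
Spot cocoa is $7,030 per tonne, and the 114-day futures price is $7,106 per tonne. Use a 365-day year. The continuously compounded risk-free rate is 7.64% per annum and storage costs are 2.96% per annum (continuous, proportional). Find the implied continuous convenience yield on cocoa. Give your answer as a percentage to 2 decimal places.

7.16%

F = S·e^((r+u−y)T) ⇒ (r+u−y) = ln(F/S)/T
ln(7106/7030) = 0.010753; /T ⇒ 0.034428
y = r + u − ln(F/S)/T = 0.0764 + 0.0296 − 0.034428 = 0.071572
y = 7.16%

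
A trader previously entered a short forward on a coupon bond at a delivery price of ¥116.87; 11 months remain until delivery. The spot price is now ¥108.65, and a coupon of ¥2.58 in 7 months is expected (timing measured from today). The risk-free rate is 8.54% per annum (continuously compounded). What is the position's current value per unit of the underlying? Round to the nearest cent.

¥1.87

PV(remaining coupons) I = 2.58·e^(−0.0854·7/12) = 2.4546
Current forward F = (S − I)·e^(rT) = (108.65 − 2.4546)·e^(0.0854·11/12) = 106.1954 × 1.081429 = 114.8428
Value (long) = (F − K)·e^(−rT) = (114.8428 − 116.87) × 0.924702 = -1.8746
Short position value = −(long value) = ¥1.87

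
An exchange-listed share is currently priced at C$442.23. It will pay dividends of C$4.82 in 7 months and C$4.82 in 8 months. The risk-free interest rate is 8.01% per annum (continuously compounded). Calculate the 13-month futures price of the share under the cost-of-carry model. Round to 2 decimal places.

PV(dividends) I = 4.82·e^(−0.0801·7/12) + 4.82·e^(−0.0801·8/12)
I = 4.6000 + 4.5694 = 9.1694
F = (S − I)·e^(rT) = (442.23 − 9.1694) · e^(0.0801·13/12)
= 433.0606 · e^0.086775 = 433.0606 × 1.090651 = C$472.32

C$472.32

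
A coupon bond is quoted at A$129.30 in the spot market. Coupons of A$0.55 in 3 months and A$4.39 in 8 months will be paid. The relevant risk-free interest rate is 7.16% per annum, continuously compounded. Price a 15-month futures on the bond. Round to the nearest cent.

PV(coupons) I = 0.55·e^(−0.0716·3/12) + 4.39·e^(−0.0716·8/12)
I = 0.5402 + 4.1854 = 4.7256
F = (S − I)·e^(rT) = (129.30 − 4.7256) · e^(0.0716·15/12)
= 124.5744 · e^0.089500 = 124.5744 × 1.093627 = A$136.24

A$136.24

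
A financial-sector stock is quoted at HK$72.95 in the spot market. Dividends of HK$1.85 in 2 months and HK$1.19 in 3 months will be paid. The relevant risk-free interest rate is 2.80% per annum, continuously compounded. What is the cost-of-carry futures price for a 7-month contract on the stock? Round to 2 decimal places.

HK$71.08

PV(dividends) I = 1.85·e^(−0.0280·2/12) + 1.19·e^(−0.0280·3/12)
I = 1.8414 + 1.1817 = 3.0231
F = (S − I)·e^(rT) = (72.95 − 3.0231) · e^(0.0280·7/12)
= 69.9269 · e^0.016333 = 69.9269 × 1.016467 = HK$71.08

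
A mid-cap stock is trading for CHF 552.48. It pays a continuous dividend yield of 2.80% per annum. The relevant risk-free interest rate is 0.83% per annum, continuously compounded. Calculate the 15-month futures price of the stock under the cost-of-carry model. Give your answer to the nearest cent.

CHF 539.04

F = S·e^((r − q)T) = 552.48 · e^((0.0083 − 0.0280) × 15/12)
= 552.48 · e^-0.024625 = 552.48 × 0.975676
F = CHF 539.04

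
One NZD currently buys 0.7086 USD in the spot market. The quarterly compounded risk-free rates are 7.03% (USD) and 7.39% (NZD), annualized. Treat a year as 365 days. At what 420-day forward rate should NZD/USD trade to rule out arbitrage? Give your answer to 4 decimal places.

0.7057

By covered interest parity, F = S · (1+r_USD/4)^(4T) / (1+r_NZD/4)^(4T)
= 0.7086 × 1.083493 / 1.087911 = 0.7086 × 0.995939
F = 0.7057 USD per NZD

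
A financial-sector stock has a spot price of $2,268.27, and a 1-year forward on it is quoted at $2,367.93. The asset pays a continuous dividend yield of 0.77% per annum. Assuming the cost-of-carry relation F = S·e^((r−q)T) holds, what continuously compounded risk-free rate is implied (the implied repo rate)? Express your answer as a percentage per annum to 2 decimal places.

5.07%

From F = S·e^((r−q)T): (r − q) = ln(F/S)/T
ln(2367.93/2268.27) = ln(1.043937) = 0.042999
(r − q) = 0.042999 / (1) = 0.042999
r = ln(F/S)/T + q = 0.042999 + 0.0077 = 0.050699
r = 5.07%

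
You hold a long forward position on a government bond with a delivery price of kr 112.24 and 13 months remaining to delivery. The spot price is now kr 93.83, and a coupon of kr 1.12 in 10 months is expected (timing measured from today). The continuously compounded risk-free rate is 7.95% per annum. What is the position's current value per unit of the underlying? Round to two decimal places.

PV(remaining coupons) I = 1.12·e^(−0.0795·10/12) = 1.0482
Current forward F = (S − I)·e^(rT) = (93.83 − 1.0482)·e^(0.0795·13/12) = 92.7818 × 1.089943 = 101.1269
Value (long) = (F − K)·e^(−rT) = (101.1269 − 112.24) × 0.917480 = -10.1960
Value = -kr 10.20

-kr 10.20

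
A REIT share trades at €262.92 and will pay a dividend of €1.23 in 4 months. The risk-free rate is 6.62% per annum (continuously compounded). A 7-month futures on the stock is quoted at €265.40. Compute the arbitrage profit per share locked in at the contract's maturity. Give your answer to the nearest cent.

PV(dividends) I = 1.23·e^(−0.0662·4/12) = 1.2032
Fair futures F* = (S − I)·e^(rT) = (262.92 − 1.2032)·e^0.038617 = 261.7168 × 1.039372 = 272.0211
Market €265.40 < fair 272.0211: forward underpriced → reverse cash-and-carry (short the stock, invest proceeds at r, pay the dividends, go long the forward).
Profit at T = |F_mkt − F*| = |265.40 − 272.0211| = €6.62 per share

€6.62 per share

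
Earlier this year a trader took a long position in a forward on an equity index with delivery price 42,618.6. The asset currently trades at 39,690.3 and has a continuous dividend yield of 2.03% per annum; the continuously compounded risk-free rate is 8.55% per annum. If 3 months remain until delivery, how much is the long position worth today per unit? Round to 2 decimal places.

-2227.91

Current fair forward for the remaining 3 months: F = S·e^((r − q)·T), (r − q) = 0.0855 − 0.0203 = 0.0652
F = 39690.3 · e^(0.0652 × 3/12) = 39690.3 × 1.01643357 = 40342.5533
Value of long forward = (F − K)·e^(−rT) = (40342.5533 − 42618.6) · e^(−0.0855·3/12)
= -2276.0467 × 0.97885183 = -2227.91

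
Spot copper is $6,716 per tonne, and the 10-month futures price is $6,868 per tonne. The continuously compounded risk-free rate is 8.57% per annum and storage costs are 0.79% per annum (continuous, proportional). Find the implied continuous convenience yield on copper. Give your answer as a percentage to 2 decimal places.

F = S·e^((r+u−y)T) ⇒ (r+u−y) = ln(F/S)/T
ln(6868/6716) = 0.022380; /T ⇒ 0.026856
y = r + u − ln(F/S)/T = 0.0857 + 0.0079 − 0.026856 = 0.066744
y = 6.67%

6.67%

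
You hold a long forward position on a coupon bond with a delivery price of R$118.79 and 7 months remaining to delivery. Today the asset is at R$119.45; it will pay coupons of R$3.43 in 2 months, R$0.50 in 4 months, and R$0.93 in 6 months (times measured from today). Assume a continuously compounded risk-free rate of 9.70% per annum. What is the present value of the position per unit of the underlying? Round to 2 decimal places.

R$2.45

PV(remaining coupons) I = 3.43·e^(−0.0970·2/12) + 0.50·e^(−0.0970·4/12) + 0.93·e^(−0.0970·6/12) = 4.7451
Current forward F = (S − I)·e^(rT) = (119.45 − 4.7451)·e^(0.0970·7/12) = 114.7049 × 1.058215 = 121.3824
Value (long) = (F − K)·e^(−rT) = (121.3824 − 118.79) × 0.944988 = 2.4498
Value = R$2.45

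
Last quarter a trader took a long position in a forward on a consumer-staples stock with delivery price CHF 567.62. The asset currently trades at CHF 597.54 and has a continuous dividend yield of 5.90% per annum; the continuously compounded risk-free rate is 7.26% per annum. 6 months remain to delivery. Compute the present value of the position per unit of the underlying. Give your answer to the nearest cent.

Current fair forward for the remaining 6 months: F = S·e^((r − q)·T), (r − q) = 0.0726 − 0.0590 = 0.0136
F = 597.54 · e^(0.0136 × 6/12) = 597.54 × 1.006823 = 601.6170
Value of long forward = (F − K)·e^(−rT) = (601.6170 − 567.62) · e^(−0.0726·6/12)
= 33.9970 × 0.964351 = 32.79

CHF 32.79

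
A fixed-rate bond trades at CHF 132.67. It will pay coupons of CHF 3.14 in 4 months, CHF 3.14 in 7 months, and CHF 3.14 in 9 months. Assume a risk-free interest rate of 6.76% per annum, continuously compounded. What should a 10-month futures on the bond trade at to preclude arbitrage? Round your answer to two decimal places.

PV(coupons) I = 3.14·e^(−0.0676·4/12) + 3.14·e^(−0.0676·7/12) + 3.14·e^(−0.0676·9/12)
I = 3.0700 + 3.0186 + 2.9848 = 9.0734
F = (S − I)·e^(rT) = (132.67 − 9.0734) · e^(0.0676·10/12)
= 123.5966 · e^0.056333 = 123.5966 × 1.057950 = CHF 130.76

CHF 130.76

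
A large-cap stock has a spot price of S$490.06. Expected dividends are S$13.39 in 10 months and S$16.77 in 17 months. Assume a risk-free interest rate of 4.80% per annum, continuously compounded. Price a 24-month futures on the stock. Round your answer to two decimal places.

S$508.03

PV(dividends) I = 13.39·e^(−0.0480·10/12) + 16.77·e^(−0.0480·17/12)
I = 12.8650 + 15.6675 = 28.5325
F = (S − I)·e^(rT) = (490.06 − 28.5325) · e^(0.0480·24/12)
= 461.5275 · e^0.096000 = 461.5275 × 1.100759 = S$508.03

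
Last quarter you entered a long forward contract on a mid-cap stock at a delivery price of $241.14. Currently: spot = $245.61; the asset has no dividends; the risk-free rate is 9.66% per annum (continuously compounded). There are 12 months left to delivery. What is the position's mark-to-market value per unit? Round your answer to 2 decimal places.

Current fair forward for the remaining 12 months: F = S·e^(r·T), r = 0.0966
F = 245.61 · e^(0.0966 × 12/12) = 245.61 × 1.101420 = 270.5198
Value of long forward = (F − K)·e^(−rT) = (270.5198 − 241.14) · e^(−0.0966·12/12)
= 29.3798 × 0.907919 = 26.67

$26.67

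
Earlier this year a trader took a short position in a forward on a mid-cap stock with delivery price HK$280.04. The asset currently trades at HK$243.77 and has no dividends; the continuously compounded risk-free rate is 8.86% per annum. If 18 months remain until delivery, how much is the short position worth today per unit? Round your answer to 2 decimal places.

Current fair forward for the remaining 18 months: F = S·e^(r·T), r = 0.0886
F = 243.77 · e^(0.0886 × 18/12) = 243.77 × 1.142136 = 278.4185
Value of long forward = (F − K)·e^(−rT) = (278.4185 − 280.04) · e^(−0.0886·18/12)
= -1.6215 × 0.875553 = -1.42
Short position value = −(long value) = HK$1.42

HK$1.42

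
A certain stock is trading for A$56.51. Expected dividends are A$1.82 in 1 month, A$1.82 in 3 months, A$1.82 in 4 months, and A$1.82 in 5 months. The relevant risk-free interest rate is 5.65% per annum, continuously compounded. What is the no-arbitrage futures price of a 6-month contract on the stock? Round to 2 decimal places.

PV(dividends) I = 1.82·e^(−0.0565·1/12) + 1.82·e^(−0.0565·3/12) + 1.82·e^(−0.0565·4/12) + 1.82·e^(−0.0565·5/12)
I = 1.8115 + 1.7945 + 1.7860 + 1.7777 = 7.1697
F = (S − I)·e^(rT) = (56.51 − 7.1697) · e^(0.0565·6/12)
= 49.3403 · e^0.028250 = 49.3403 × 1.028653 = A$50.75

A$50.75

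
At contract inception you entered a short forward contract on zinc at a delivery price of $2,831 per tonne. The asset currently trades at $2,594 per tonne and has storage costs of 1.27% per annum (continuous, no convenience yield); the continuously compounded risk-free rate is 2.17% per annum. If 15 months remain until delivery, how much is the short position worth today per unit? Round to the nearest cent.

$119.73 per tonne

Current fair forward for the remaining 15 months: F = S·e^((r + u)·T), (r + u) = 0.0217 + 0.0127 = 0.0344
F = 2594 · e^(0.0344 × 15/12) = 2594 × 1.04393789 = 2707.9749
Value of long forward = (F − K)·e^(−rT) = (2707.9749 − 2831) · e^(−0.0217·15/12)
= -123.0251 × 0.97323958 = -119.73
Short position value = −(long value) = $119.73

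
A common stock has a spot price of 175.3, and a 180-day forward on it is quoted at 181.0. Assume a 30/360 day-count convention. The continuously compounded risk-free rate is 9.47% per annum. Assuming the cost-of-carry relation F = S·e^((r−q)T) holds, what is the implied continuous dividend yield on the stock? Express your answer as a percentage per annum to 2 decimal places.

3.07%

From F = S·e^((r−q)T): (r − q) = ln(F/S)/T
ln(181.0/175.3) = ln(1.032516) = 0.031999
(r − q) = 0.031999 / (180/360) = 0.063998
q = r − ln(F/S)/T = 0.0947 − 0.063998 = 0.030702
q = 3.07%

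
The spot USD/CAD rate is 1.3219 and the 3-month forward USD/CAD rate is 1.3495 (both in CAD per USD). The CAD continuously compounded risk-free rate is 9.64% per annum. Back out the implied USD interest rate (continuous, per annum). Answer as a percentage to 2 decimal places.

F = S·e^((r_CAD − r_USD)T) ⇒ r_USD = r_CAD − ln(F/S)/T
ln(1.3495/1.3219) = 0.020664; /(3/12) = 0.082656
r_USD = 0.0964 − 0.082656 = 0.013744
r_USD = 1.37%

1.37%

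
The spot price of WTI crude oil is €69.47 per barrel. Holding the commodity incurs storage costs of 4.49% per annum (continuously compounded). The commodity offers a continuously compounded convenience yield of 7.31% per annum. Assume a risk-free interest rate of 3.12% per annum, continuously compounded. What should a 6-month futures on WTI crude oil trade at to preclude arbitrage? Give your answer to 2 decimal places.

Net carry = r + u − y = 0.0312 + 0.0449 − 0.0731 = 0.0030
F = S·e^((r+u−y)T) = 69.47 · e^(0.0030 × 6/12) = 69.47 · e^0.001500
= 69.47 × 1.001501 = €69.57 per barrel

€69.57 per barrel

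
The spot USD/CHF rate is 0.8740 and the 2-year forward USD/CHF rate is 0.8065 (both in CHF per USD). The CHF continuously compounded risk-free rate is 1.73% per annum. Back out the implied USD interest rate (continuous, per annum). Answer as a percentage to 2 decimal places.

F = S·e^((r_CHF − r_USD)T) ⇒ r_USD = r_CHF − ln(F/S)/T
ln(0.8065/0.8740) = -0.080376; /(2) = -0.040188
r_USD = 0.0173 + 0.040188 = 0.057488
r_USD = 5.75%

5.75%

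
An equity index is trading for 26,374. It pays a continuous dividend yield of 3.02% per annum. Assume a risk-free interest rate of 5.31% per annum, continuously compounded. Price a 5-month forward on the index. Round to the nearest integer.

26,627

F = S·e^((r − q)T) = 26374 · e^((0.0531 − 0.0302) × 5/12)
= 26374 · e^0.009542 = 26374 × 1.009588
F = 26,627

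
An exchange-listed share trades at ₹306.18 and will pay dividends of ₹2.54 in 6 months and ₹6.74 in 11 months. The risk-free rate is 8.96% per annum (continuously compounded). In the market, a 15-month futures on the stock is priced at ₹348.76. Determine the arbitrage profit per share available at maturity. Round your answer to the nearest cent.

PV(dividends) I = 2.54·e^(−0.0896·6/12) + 6.74·e^(−0.0896·11/12) = 8.6373
Fair futures F* = (S − I)·e^(rT) = (306.18 − 8.6373)·e^0.112000 = 297.5427 × 1.118513 = 332.8054
Market ₹348.76 > fair 332.8054: forward overpriced → cash-and-carry (borrow at r, buy the stock and collect the dividends, short the forward).
Profit at T = |F_mkt − F*| = |348.76 − 332.8054| = ₹15.95 per share

₹15.95 per share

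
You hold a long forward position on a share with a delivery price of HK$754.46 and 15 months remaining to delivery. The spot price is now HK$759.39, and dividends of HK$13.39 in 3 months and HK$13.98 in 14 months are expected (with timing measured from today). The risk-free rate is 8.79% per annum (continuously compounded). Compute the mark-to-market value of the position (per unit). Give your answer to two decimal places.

PV(remaining dividends) I = 13.39·e^(−0.0879·3/12) + 13.98·e^(−0.0879·14/12) = 25.7164
Current forward F = (S − I)·e^(rT) = (759.39 − 25.7164)·e^(0.0879·15/12) = 733.6736 × 1.116139 = 818.8817
Value (long) = (F − K)·e^(−rT) = (818.8817 − 754.46) × 0.895946 = 57.7184
Value = HK$57.72

HK$57.72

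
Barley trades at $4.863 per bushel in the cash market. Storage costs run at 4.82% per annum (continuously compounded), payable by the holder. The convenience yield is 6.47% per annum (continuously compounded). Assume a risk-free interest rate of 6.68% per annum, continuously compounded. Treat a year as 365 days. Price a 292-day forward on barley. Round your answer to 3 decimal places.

Net carry = r + u − y = 0.0668 + 0.0482 − 0.0647 = 0.0503
F = S·e^((r+u−y)T) = 4.863 · e^(0.0503 × 292/365) = 4.863 · e^0.040240
= 4.863 × 1.041061 = $5.063 per bushel

$5.063 per bushel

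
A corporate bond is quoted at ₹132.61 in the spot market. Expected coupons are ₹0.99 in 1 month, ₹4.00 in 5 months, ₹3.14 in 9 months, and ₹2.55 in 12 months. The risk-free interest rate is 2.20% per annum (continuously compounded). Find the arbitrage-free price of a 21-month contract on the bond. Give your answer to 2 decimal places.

₹126.87

PV(coupons) I = 0.99·e^(−0.0220·1/12) + 4.00·e^(−0.0220·5/12) + 3.14·e^(−0.0220·9/12) + 2.55·e^(−0.0220·12/12)
I = 0.9882 + 3.9635 + 3.0886 + 2.4945 = 10.5348
F = (S − I)·e^(rT) = (132.61 − 10.5348) · e^(0.0220·21/12)
= 122.0752 · e^0.038500 = 122.0752 × 1.039251 = ₹126.87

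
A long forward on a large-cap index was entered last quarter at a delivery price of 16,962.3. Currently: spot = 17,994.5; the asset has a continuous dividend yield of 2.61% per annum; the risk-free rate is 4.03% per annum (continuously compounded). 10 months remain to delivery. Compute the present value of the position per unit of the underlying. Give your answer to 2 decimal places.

Current fair forward for the remaining 10 months: F = S·e^((r − q)·T), (r − q) = 0.0403 − 0.0261 = 0.0142
F = 17994.5 · e^(0.0142 × 10/12) = 17994.5 × 1.01190362 = 18208.6997
Value of long forward = (F − K)·e^(−rT) = (18208.6997 − 16962.3) · e^(−0.0403·10/12)
= 1246.3997 × 0.96697433 = 1205.24

1205.24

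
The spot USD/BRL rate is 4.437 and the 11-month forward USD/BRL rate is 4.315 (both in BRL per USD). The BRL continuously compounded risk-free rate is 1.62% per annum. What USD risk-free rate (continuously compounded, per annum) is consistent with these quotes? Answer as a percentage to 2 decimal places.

4.66%

F = S·e^((r_BRL − r_USD)T) ⇒ r_USD = r_BRL − ln(F/S)/T
ln(4.315/4.437) = -0.027881; /(11/12) = -0.030416
r_USD = 0.0162 + 0.030416 = 0.046616
r_USD = 4.66%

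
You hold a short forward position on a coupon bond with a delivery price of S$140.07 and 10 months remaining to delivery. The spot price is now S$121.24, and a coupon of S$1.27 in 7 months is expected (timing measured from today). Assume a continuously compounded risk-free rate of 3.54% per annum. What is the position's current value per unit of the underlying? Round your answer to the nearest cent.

PV(remaining coupons) I = 1.27·e^(−0.0354·7/12) = 1.2440
Current forward F = (S − I)·e^(rT) = (121.24 − 1.2440)·e^(0.0354·10/12) = 119.9960 × 1.029939 = 123.5886
Value (long) = (F − K)·e^(−rT) = (123.5886 − 140.07) × 0.970931 = -16.0023
Short position value = −(long value) = S$16.00

S$16.00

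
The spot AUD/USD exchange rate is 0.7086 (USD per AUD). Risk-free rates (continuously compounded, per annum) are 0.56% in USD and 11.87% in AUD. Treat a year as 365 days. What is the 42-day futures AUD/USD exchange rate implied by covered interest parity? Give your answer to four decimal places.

F = S·e^((r_USD − r_AUD)T) = 0.7086 · e^((0.0056 − 0.1187) × 42/365)
= 0.7086 · e^-0.013014 = 0.7086 × 0.987070
F = 0.6994 USD per AUD

0.6994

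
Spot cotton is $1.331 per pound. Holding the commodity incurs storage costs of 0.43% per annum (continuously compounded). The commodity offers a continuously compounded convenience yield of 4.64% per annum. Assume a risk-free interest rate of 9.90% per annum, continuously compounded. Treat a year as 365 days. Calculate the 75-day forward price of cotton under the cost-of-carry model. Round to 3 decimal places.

Net carry = r + u − y = 0.0990 + 0.0043 − 0.0464 = 0.0569
F = S·e^((r+u−y)T) = 1.331 · e^(0.0569 × 75/365) = 1.331 · e^0.011692
= 1.331 × 1.011761 = $1.347 per pound

$1.347 per pound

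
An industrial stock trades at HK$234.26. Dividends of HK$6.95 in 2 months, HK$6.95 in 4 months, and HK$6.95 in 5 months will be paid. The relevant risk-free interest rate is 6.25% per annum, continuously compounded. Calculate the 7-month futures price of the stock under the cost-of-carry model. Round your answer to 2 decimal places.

HK$221.74

PV(dividends) I = 6.95·e^(−0.0625·2/12) + 6.95·e^(−0.0625·4/12) + 6.95·e^(−0.0625·5/12)
I = 6.8780 + 6.8067 + 6.7713 = 20.4560
F = (S − I)·e^(rT) = (234.26 − 20.4560) · e^(0.0625·7/12)
= 213.8040 · e^0.036458 = 213.8040 × 1.037131 = HK$221.74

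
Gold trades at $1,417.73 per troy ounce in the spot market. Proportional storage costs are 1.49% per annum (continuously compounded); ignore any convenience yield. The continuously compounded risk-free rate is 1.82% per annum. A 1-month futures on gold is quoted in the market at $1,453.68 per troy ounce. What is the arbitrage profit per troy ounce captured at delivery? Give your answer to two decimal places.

$32.03 per troy ounce

Fair futures: F* = S·e^(carry·T), with carry = (r + u) = 0.0182 + 0.0149 = 0.0331
F* = 1417.73 · e^(0.0331 × 1/12) = 1417.73 · e^0.00275833 = 1417.73 × 1.00276214 = $1421.6460
Market $1453.68 > fair $1421.6460: forward overpriced → cash-and-carry (buy spot, short the forward).
At maturity, profit = |F_mkt − F*| = |1453.68 − 1421.6460| = $32.03 per troy ounce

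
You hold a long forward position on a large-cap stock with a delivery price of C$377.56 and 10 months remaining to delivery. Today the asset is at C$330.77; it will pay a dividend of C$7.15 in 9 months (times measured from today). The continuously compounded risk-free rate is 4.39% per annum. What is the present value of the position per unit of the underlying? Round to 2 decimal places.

-C$40.15

PV(remaining dividends) I = 7.15·e^(−0.0439·9/12) = 6.9184
Current forward F = (S − I)·e^(rT) = (330.77 − 6.9184)·e^(0.0439·10/12) = 323.8516 × 1.037261 = 335.9186
Value (long) = (F − K)·e^(−rT) = (335.9186 − 377.56) × 0.964078 = -40.1456
Value = -C$40.15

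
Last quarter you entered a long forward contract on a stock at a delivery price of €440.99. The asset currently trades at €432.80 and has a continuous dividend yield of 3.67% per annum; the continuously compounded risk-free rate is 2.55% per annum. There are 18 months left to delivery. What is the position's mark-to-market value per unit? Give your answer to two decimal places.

-€14.82

Current fair forward for the remaining 18 months: F = S·e^((r − q)·T), (r − q) = 0.0255 − 0.0367 = -0.0112
F = 432.80 · e^(-0.0112 × 18/12) = 432.80 × 0.983340 = 425.5896
Value of long forward = (F − K)·e^(−rT) = (425.5896 − 440.99) · e^(−0.0255·18/12)
= -15.4004 × 0.962472 = -14.82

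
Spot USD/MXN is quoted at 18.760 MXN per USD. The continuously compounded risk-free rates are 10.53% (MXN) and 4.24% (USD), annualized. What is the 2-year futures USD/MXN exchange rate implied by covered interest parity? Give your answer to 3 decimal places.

F = S·e^((r_MXN − r_USD)T) = 18.760 · e^((0.1053 − 0.0424) × 2)
= 18.760 · e^0.125800 = 18.760 × 1.134055
F = 21.275 MXN per USD

21.275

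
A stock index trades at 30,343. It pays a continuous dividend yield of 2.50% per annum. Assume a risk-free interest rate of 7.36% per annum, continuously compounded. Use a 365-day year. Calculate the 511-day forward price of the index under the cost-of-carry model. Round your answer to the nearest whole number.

F = S·e^((r − q)T) = 30343 · e^((0.0736 − 0.0250) × 511/365)
= 30343 · e^0.068040 = 30343 × 1.070408
F = 32,479

32,479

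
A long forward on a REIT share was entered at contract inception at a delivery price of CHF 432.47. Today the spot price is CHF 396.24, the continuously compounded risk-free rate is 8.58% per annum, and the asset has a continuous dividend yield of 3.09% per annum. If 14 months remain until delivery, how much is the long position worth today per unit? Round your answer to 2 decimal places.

Current fair forward for the remaining 14 months: F = S·e^((r − q)·T), (r − q) = 0.0858 − 0.0309 = 0.0549
F = 396.24 · e^(0.0549 × 14/12) = 396.24 × 1.066146 = 422.4497
Value of long forward = (F − K)·e^(−rT) = (422.4497 − 432.47) · e^(−0.0858·14/12)
= -10.0203 × 0.904747 = -9.07

-CHF 9.07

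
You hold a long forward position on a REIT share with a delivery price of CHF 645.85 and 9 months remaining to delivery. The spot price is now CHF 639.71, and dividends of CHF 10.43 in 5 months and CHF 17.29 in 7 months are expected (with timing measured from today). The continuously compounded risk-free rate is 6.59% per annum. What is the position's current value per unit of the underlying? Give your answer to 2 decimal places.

PV(remaining dividends) I = 10.43·e^(−0.0659·5/12) + 17.29·e^(−0.0659·7/12) = 26.7855
Current forward F = (S − I)·e^(rT) = (639.71 − 26.7855)·e^(0.0659·9/12) = 612.9245 × 1.050667 = 643.9795
Value (long) = (F − K)·e^(−rT) = (643.9795 − 645.85) × 0.951777 = -1.7803
Value = -CHF 1.78

-CHF 1.78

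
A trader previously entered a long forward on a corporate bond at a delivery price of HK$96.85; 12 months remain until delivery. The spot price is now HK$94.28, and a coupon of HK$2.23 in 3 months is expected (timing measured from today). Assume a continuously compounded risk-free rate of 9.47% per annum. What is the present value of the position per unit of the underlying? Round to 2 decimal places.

PV(remaining coupons) I = 2.23·e^(−0.0947·3/12) = 2.1778
Current forward F = (S − I)·e^(rT) = (94.28 − 2.1778)·e^(0.0947·12/12) = 92.1022 × 1.099329 = 101.2506
Value (long) = (F − K)·e^(−rT) = (101.2506 − 96.85) × 0.909646 = 4.0030
Value = HK$4.00

HK$4.00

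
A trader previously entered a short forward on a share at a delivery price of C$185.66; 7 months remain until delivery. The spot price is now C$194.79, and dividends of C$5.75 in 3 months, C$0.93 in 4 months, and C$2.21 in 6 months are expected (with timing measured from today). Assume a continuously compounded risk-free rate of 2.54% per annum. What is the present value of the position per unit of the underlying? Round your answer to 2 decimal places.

-C$3.04

PV(remaining dividends) I = 5.75·e^(−0.0254·3/12) + 0.93·e^(−0.0254·4/12) + 2.21·e^(−0.0254·6/12) = 8.8179
Current forward F = (S − I)·e^(rT) = (194.79 − 8.8179)·e^(0.0254·7/12) = 185.9721 × 1.014927 = 188.7481
Value (long) = (F − K)·e^(−rT) = (188.7481 − 185.66) × 0.985293 = 3.0427
Short position value = −(long value) = -C$3.04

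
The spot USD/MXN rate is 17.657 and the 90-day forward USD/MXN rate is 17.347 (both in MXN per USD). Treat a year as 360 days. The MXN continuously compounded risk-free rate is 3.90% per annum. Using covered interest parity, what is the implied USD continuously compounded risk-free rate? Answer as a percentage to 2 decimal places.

10.99%

F = S·e^((r_MXN − r_USD)T) ⇒ r_USD = r_MXN − ln(F/S)/T
ln(17.347/17.657) = -0.017713; /(90/360) = -0.070852
r_USD = 0.0390 + 0.070852 = 0.109852
r_USD = 10.99%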